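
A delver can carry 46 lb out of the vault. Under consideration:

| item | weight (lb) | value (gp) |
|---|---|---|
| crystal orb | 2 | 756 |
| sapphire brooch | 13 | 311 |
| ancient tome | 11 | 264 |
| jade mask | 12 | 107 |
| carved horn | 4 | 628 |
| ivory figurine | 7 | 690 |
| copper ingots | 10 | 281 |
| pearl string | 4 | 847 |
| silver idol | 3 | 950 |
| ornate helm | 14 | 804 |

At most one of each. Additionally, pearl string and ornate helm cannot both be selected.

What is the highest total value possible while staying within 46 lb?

Ranking by ratio (value/lb): crystal orb 378.00, silver idol 316.67, pearl string 211.75.
Crystal orb + sapphire brooch + carved horn + ivory figurine + copper ingots + pearl string + silver idol uses 43 of the 46 lb and totals 4463.
That's the maximum — no feasible swap from here does better than 4463.

4463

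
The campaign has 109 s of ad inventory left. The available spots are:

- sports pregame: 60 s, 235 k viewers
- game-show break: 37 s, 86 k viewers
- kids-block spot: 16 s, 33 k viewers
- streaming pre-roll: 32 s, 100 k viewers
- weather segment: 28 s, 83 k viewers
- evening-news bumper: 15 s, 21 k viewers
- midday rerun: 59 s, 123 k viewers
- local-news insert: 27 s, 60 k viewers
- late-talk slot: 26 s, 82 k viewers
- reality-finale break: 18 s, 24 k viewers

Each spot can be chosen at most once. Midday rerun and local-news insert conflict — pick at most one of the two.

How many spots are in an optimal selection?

3

Best achievable expected reach is 368.
One optimal bundle: sports pregame + kids-block spot + streaming pre-roll (108 s).
All optima have 3 spots.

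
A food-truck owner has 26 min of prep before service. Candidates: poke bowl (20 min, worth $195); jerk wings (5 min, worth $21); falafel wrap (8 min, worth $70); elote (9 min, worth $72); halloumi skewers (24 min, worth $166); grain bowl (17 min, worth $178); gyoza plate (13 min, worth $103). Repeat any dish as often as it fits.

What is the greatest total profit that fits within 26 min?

Filling by ratio: falafel wrap + grain bowl for 248, with 1 min left unused.
Replace falafel wrap with elote: the trade gains 2 net, giving 250 at 26 min.

250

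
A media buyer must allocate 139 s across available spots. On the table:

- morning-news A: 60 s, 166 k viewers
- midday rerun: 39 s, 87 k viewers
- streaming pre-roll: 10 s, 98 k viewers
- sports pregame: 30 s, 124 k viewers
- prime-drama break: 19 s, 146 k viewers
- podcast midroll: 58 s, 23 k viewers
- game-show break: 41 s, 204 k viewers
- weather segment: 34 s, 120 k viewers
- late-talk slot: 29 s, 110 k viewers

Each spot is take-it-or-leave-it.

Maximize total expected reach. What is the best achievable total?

692

Taking the top-ratio spots first gives streaming pre-roll + sports pregame + prime-drama break + game-show break + late-talk slot for 682 (129 s).
The 29 s tied up in late-talk slot is better spent on weather segment — total rises to 692 (134 s).
Nothing else within 139 s beats 692.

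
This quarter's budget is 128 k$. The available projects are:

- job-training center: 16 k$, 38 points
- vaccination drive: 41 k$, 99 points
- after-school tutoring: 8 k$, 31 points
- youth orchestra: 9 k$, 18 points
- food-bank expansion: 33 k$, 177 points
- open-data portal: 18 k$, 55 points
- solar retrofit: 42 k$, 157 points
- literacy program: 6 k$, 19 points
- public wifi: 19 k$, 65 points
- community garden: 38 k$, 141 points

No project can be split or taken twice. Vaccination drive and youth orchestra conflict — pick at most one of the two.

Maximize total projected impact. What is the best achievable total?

After-school tutoring + food-bank expansion + solar retrofit + literacy program + community garden uses 127 of the 128 k$ and totals 525.

525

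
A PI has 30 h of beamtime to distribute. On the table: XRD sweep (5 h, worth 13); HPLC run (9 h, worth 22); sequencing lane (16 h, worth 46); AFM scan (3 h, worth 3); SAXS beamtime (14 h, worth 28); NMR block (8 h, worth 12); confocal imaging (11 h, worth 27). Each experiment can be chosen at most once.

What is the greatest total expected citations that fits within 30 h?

Best packing: XRD sweep + HPLC run + sequencing lane — 30 h, 81 total.
Nothing else within 30 h beats 81.

81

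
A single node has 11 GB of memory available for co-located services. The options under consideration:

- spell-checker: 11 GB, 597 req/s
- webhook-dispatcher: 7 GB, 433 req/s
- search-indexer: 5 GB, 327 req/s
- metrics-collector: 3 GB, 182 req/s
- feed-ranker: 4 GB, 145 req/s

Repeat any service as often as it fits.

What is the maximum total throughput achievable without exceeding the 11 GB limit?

691

A density-first pass picks 2×search-indexer — 654 at 10 GB.
Replace search-indexer with 2×metrics-collector: the trade gains 37 net, giving 691 at 11 GB.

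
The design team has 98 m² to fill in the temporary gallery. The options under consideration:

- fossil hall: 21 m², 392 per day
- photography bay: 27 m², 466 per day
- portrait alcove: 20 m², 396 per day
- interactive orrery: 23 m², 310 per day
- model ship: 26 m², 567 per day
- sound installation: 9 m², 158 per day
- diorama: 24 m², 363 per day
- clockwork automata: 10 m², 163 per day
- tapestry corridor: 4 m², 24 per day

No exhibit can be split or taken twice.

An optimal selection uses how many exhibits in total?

Optimal total is 1845.
One optimal bundle: fossil hall + photography bay + portrait alcove + model ship + tapestry corridor (98 m²).
All optima have 5 exhibits.

5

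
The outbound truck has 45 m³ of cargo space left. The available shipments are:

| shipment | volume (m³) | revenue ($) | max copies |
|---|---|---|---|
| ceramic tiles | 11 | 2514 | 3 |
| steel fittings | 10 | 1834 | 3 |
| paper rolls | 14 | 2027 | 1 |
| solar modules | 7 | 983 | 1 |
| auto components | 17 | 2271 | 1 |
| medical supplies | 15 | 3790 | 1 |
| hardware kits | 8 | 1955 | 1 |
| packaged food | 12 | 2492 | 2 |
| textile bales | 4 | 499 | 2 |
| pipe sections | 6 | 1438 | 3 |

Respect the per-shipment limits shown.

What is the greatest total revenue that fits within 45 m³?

10773

Greedy by ratio would take medical supplies + hardware kits + textile bales + 3×pipe sections: 45 m³ used, total 10558.
Dropping textile bales and 3×pipe sections frees 22 m³; slotting in 2×ceramic tiles (22 m³) lifts the total to 10773 at 45 m³.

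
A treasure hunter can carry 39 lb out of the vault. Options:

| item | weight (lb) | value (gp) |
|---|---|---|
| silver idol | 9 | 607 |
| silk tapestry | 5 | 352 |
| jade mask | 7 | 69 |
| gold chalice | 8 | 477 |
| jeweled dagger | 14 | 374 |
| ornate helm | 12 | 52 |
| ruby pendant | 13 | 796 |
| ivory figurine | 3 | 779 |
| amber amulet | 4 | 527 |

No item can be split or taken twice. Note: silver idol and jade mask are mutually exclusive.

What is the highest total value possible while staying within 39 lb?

3186

Taking the top-ratio items first gives silver idol + silk tapestry + ruby pendant + ivory figurine + amber amulet for 3061 (34 lb).
Replace silk tapestry with gold chalice: the trade gains 125 net, giving 3186 at 37 lb.
Runner-up silver idol + silk tapestry + ruby pendant + ivory figurine + amber amulet tops out at 3061.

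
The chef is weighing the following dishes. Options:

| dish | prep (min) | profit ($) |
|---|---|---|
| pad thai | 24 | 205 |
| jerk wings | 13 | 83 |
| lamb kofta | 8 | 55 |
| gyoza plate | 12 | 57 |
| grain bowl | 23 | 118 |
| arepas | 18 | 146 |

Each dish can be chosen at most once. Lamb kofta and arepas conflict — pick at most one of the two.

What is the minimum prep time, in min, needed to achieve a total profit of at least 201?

24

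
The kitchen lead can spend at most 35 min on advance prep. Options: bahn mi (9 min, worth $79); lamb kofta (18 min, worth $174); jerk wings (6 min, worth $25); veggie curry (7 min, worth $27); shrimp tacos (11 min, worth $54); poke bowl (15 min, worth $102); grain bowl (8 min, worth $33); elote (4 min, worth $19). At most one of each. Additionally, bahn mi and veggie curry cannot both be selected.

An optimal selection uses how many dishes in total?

3

Best achievable profit is 286.
One optimal bundle: bahn mi + lamb kofta + grain bowl (35 min).
Every optimal selection uses 3 dishes.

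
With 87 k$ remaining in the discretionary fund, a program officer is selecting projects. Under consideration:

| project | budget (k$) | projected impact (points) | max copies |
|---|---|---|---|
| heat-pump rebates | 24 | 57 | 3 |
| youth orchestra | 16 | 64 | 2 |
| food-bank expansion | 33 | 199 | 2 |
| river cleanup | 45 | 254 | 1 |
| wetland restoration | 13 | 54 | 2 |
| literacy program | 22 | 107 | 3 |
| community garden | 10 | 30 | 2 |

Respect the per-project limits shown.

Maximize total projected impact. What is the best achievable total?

462

Density check — food-bank expansion 6.03, river cleanup 5.64, literacy program 4.86, wetland restoration 4.15 are the best per k$.
Filling by ratio: 2×food-bank expansion + wetland restoration for 452, with 8 k$ left unused.
Replace wetland restoration with youth orchestra: the trade gains 10 net, giving 462 at 82 k$.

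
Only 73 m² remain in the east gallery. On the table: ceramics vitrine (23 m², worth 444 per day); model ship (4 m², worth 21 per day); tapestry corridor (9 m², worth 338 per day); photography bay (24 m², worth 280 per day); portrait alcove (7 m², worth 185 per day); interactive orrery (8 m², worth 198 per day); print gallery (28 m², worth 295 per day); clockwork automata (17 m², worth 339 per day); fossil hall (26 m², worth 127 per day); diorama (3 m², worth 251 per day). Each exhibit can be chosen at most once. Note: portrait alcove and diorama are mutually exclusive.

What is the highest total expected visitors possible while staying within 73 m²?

1591

By expected visitors per m²: diorama 83.67, tapestry corridor 37.56, portrait alcove 26.43, interactive orrery 24.75 lead.
Ceramics vitrine + model ship + tapestry corridor + interactive orrery + clockwork automata + diorama uses 64 of the 73 m² and totals 1591.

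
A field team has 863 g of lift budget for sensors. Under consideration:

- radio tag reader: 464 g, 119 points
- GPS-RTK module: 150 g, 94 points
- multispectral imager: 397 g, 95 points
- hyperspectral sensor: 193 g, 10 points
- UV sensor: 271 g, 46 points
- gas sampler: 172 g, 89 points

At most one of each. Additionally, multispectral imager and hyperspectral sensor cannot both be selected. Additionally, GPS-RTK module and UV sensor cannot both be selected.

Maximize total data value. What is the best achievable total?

Density check — GPS-RTK module 0.63, gas sampler 0.52, radio tag reader 0.26 are the best per g.
Best packing: radio tag reader + GPS-RTK module + gas sampler — 786 g, 302 total.

302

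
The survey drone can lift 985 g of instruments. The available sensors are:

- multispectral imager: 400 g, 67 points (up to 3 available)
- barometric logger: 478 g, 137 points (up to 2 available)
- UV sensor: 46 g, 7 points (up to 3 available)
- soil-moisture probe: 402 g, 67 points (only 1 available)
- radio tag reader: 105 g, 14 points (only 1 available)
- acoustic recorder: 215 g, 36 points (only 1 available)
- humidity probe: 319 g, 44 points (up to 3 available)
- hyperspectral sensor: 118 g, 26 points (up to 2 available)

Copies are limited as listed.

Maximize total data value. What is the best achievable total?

274

2×barometric logger uses 956 of the 985 g and totals 274.
The spare 29 g is too small for any remaining sensor, and no exchange beats 274.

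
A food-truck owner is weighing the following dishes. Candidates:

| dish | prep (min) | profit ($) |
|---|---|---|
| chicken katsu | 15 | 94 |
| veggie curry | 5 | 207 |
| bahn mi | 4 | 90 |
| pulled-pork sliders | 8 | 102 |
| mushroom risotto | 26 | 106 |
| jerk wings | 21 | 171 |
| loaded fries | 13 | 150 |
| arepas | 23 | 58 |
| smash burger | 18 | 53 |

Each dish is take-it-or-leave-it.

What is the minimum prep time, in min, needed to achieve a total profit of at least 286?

9

Need the lightest bundle worth ≥ 286.
veggie curry + bahn mi reaches 297 using 9 min.
Any bundle with less than 9 min falls short of 286.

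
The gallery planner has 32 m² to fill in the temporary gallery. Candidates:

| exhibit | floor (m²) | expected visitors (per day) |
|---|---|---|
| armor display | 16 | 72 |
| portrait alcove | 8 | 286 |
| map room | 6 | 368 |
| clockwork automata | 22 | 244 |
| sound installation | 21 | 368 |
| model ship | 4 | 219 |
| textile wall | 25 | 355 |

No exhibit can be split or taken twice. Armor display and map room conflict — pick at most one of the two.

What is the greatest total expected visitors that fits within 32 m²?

955

Density check — map room 61.33, model ship 54.75, portrait alcove 35.75, sound installation 17.52 are the best per m².
The ratio heuristic lands on portrait alcove + map room + model ship (873) but leaves 14 m² idle.
The 8 m² tied up in portrait alcove is better spent on sound installation — total rises to 955 (31 m²).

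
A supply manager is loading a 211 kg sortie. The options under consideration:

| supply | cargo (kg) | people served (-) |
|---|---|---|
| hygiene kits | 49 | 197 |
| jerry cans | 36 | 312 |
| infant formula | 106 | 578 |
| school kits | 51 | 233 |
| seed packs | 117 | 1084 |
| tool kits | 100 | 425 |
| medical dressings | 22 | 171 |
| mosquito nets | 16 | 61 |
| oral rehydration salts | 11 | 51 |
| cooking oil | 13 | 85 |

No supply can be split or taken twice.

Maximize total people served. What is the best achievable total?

1713

Greedy by ratio would take jerry cans + seed packs + medical dressings + oral rehydration salts + cooking oil: 199 kg used, total 1703.
Dropping oral rehydration salts frees 11 kg; slotting in mosquito nets (16 kg) lifts the total to 1713 at 204 kg.
Nothing else within 211 kg beats 1713.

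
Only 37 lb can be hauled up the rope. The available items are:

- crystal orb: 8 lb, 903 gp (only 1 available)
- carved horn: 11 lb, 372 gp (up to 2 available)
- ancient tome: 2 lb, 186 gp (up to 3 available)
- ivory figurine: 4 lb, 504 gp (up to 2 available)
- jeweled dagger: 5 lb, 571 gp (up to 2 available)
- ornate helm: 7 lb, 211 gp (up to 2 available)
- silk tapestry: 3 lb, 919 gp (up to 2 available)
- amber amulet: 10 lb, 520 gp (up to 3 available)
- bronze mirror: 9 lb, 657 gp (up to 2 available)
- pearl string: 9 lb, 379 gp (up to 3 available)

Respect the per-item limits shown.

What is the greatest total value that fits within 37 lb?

5263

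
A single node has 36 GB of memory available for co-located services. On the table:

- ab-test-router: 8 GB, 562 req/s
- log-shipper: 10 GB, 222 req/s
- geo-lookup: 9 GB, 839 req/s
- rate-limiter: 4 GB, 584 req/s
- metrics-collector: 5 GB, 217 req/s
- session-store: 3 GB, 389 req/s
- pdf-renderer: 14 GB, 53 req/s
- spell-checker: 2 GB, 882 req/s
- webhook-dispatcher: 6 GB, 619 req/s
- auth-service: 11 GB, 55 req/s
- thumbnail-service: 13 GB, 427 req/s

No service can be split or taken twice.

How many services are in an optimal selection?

6

Best achievable throughput is 3875.
ab-test-router + geo-lookup + rate-limiter + session-store + spell-checker + webhook-dispatcher hits 3875 at 32 GB.
Any selection reaching 3875 contains exactly 6 services.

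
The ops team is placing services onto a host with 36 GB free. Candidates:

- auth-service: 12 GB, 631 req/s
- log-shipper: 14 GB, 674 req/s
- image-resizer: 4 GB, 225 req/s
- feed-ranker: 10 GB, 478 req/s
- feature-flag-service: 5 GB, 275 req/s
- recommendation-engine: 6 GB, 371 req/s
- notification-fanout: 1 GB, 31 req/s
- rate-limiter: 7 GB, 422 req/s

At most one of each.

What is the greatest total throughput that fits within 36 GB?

1967

Density check — recommendation-engine 61.83, rate-limiter 60.29, image-resizer 56.25, feature-flag-service 55.00 are the best per GB.
The ratio heuristic lands on auth-service + image-resizer + feature-flag-service + recommendation-engine + notification-fanout + rate-limiter (1955) but leaves 1 GB idle.
Dropping auth-service and notification-fanout frees 13 GB; slotting in log-shipper (14 GB) lifts the total to 1967 at 36 GB.
The closest alternative, auth-service + image-resizer + feature-flag-service + recommendation-engine + notification-fanout + rate-limiter, reaches only 1955.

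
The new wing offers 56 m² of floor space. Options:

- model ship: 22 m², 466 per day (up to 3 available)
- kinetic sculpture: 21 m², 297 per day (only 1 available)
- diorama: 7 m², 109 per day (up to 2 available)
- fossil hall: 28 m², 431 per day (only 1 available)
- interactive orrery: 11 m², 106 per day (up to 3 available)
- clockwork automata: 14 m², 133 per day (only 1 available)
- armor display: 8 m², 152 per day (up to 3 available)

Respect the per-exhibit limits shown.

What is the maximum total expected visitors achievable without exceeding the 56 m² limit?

The ratio ordering already packs tightly: 2×model ship + armor display, 52 m², 1084.
Nothing else within 56 m² beats 1084.

1084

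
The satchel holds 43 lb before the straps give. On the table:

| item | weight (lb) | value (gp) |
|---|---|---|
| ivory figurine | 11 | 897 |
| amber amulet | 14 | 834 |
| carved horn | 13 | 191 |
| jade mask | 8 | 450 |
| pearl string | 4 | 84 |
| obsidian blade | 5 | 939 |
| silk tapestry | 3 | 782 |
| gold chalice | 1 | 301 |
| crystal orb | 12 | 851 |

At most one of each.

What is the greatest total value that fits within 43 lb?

By value per lb: gold chalice 301.00, silk tapestry 260.67, obsidian blade 187.80, ivory figurine 81.55 lead.
The ratio ordering already packs tightly: ivory figurine + jade mask + obsidian blade + silk tapestry + gold chalice + crystal orb, 40 lb, 4220.
The spare 3 lb is too small for any remaining item, and no exchange beats 4220.

4220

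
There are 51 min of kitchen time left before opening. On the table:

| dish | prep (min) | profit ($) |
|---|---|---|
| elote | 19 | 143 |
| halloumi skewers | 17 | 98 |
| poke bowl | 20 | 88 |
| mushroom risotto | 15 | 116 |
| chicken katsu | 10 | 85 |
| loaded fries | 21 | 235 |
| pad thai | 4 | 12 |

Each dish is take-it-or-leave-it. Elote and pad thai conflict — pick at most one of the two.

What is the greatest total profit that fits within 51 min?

Taking the top-ratio dishes first gives mushroom risotto + chicken katsu + loaded fries + pad thai for 448 (50 min).
Dropping mushroom risotto and pad thai frees 19 min; slotting in elote (19 min) lifts the total to 463 at 50 min.
That's the maximum — no feasible swap from here does better than 463.

463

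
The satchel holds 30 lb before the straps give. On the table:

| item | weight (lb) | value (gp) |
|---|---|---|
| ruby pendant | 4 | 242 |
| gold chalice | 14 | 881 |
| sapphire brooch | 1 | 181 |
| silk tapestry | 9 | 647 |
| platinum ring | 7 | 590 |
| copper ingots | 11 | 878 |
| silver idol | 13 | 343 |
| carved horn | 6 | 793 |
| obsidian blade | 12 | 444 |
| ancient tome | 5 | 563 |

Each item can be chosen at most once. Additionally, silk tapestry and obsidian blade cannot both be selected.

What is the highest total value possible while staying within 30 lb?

Density check — sapphire brooch 181.00, carved horn 132.17, ancient tome 112.60, platinum ring 84.29 are the best per lb.
The ratio ordering already packs tightly: sapphire brooch + platinum ring + copper ingots + carved horn + ancient tome, 30 lb, 3005.

3005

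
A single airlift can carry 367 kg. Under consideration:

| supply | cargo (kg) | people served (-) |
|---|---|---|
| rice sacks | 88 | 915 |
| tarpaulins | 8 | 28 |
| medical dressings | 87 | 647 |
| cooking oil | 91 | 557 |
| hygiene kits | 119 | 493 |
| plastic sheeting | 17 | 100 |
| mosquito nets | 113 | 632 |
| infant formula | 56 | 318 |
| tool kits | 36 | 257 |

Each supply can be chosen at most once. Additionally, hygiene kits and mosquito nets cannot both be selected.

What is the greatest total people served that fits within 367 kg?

2722

Density check — rice sacks 10.40, medical dressings 7.44, tool kits 7.14, cooking oil 6.12 are the best per kg.
Greedy by ratio would take rice sacks + tarpaulins + medical dressings + cooking oil + plastic sheeting + tool kits: 327 kg used, total 2504.
The 17 kg tied up in plastic sheeting is better spent on infant formula — total rises to 2722 (366 kg).
That's the maximum — no feasible swap from here does better than 2722.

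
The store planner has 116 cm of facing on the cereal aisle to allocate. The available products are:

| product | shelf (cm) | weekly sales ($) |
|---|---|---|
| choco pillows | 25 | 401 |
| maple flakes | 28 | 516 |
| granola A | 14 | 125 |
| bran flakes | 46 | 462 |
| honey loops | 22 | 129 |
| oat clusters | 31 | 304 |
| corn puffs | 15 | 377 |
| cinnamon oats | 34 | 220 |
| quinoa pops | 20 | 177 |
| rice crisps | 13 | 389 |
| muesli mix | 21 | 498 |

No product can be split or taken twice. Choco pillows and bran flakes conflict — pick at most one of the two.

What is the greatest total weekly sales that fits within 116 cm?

2306

Ranking by ratio (weekly sales/cm): rice crisps 29.92, corn puffs 25.13, muesli mix 23.71, maple flakes 18.43.
Best packing: choco pillows + maple flakes + granola A + corn puffs + rice crisps + muesli mix — 116 cm, 2306 total.
Nothing else feasible within 116 cm beats 2306.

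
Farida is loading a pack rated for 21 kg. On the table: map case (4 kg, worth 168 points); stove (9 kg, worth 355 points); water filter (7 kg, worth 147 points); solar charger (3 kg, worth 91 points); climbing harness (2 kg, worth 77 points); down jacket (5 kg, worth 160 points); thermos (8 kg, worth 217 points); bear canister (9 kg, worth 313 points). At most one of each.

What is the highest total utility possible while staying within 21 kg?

774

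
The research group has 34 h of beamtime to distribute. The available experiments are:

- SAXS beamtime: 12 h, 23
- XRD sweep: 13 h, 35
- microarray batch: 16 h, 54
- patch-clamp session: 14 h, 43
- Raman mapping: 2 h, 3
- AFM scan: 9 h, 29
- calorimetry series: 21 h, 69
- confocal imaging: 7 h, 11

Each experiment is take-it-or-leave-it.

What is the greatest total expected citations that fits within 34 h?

104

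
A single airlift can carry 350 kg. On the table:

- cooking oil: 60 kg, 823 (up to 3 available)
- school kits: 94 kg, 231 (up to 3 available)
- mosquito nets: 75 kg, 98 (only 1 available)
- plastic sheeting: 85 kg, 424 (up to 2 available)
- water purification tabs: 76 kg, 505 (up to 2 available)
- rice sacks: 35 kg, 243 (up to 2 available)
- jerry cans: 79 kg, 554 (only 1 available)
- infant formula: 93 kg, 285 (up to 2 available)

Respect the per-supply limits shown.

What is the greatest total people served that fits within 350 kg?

3528

Filling by ratio: 3×cooking oil + 2×rice sacks + jerry cans for 3509, with 21 kg left unused.
The 70 kg tied up in 2×rice sacks is better spent on water purification tabs — total rises to 3528 (335 kg).
No other feasible combination exceeds 3528.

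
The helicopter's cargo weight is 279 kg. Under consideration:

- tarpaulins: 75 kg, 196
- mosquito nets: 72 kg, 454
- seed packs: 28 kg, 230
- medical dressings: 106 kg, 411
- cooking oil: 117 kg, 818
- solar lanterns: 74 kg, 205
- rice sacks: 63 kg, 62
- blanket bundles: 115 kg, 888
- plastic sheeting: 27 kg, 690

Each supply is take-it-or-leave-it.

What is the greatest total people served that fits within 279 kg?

The ratio heuristic lands on mosquito nets + seed packs + blanket bundles + plastic sheeting (2262) but leaves 37 kg idle.
The 100 kg tied up in mosquito nets and seed packs is better spent on cooking oil — total rises to 2396 (259 kg).
Runner-up mosquito nets + seed packs + blanket bundles + plastic sheeting tops out at 2262.

2396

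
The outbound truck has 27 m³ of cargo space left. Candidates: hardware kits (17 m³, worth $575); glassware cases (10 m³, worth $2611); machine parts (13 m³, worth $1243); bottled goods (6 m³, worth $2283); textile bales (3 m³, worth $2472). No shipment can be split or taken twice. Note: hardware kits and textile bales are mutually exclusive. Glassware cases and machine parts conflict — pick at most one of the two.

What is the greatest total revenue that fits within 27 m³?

Glassware cases + bottled goods + textile bales uses 19 of the 27 m³ and totals 7366.
Nothing else feasible within 27 m³ beats 7366.

7366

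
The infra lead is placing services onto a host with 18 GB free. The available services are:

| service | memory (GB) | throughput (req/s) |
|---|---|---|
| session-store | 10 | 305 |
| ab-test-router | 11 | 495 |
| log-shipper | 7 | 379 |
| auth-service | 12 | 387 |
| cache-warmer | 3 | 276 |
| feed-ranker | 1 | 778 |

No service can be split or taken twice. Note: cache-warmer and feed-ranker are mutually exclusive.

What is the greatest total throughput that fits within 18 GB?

Taking session-store + log-shipper + feed-ranker: 18 GB used, 1462 in throughput.

1462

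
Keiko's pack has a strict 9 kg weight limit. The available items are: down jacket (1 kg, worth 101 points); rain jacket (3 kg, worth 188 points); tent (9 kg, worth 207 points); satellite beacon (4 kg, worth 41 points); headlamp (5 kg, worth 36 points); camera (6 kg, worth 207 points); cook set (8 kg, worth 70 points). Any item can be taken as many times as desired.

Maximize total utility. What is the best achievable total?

909

The ratio ordering already packs tightly: 9×down jacket, 9 kg, 909.
That's the maximum — no swap from here does better than 909.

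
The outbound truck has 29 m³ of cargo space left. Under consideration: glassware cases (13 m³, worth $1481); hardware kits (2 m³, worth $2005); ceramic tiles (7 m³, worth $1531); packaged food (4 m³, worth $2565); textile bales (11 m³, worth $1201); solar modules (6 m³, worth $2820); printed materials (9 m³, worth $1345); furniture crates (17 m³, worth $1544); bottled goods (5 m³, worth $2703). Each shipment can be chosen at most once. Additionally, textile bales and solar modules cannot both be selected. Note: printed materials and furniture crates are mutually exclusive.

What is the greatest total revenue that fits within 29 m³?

11624

Hardware kits + ceramic tiles + packaged food + solar modules + bottled goods uses 24 of the 29 m³ and totals 11624.
An exhaustive check of the 512 subsets confirms 11624.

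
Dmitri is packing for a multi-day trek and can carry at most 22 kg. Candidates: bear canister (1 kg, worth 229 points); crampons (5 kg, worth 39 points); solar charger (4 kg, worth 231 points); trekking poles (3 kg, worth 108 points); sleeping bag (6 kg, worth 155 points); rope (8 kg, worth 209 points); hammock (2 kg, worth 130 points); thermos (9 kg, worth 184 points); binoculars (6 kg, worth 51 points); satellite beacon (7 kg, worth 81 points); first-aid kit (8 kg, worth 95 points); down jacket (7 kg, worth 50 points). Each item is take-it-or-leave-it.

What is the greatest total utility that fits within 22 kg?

By utility per kg: bear canister 229.00, hammock 65.00, solar charger 57.75, trekking poles 36.00 lead.
Greedy by ratio would take bear canister + solar charger + trekking poles + rope + hammock: 18 kg used, total 907.
Replace trekking poles with sleeping bag: the trade gains 47 net, giving 954 at 21 kg.
Next best is bear canister + solar charger + trekking poles + sleeping bag + rope at 932 (22 kg) — short by 22.

954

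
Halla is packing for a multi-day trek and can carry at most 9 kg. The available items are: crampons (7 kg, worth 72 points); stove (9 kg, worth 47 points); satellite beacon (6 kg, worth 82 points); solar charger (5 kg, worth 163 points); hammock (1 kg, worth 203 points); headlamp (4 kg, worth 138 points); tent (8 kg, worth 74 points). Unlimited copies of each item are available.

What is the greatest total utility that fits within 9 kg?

1827

9×hammock uses 9 of the 9 kg and totals 1827.
Nothing else within 9 kg beats 1827.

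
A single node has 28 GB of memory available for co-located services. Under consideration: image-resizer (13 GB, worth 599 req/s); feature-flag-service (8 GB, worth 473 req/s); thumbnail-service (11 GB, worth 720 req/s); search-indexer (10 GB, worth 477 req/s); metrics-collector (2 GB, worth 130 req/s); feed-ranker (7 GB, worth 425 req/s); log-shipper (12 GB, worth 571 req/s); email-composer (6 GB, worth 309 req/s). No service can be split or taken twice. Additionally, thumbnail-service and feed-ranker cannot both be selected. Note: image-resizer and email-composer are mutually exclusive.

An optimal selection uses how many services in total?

The maximum throughput within 28 GB is 1632.
One optimal bundle: feature-flag-service + thumbnail-service + metrics-collector + email-composer (27 GB).
Any selection reaching 1632 contains exactly 4 services.

4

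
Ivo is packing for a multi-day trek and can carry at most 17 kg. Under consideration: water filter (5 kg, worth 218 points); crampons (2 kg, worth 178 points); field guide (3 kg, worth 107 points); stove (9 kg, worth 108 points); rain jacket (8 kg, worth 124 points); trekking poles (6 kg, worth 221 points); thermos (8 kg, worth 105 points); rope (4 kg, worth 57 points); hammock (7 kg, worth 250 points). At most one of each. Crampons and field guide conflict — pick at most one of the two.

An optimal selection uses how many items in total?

4

Best achievable utility is 674.
water filter + crampons + trekking poles + rope hits 674 at 17 kg.
Any selection reaching 674 contains exactly 4 items.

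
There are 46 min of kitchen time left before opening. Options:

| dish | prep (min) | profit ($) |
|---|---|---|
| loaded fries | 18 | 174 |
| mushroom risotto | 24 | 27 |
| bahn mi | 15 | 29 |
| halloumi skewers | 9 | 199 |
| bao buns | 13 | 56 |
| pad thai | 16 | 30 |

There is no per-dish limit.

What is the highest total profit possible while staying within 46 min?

995

Taking 5×halloumi skewers: 45 min used, 995 in profit.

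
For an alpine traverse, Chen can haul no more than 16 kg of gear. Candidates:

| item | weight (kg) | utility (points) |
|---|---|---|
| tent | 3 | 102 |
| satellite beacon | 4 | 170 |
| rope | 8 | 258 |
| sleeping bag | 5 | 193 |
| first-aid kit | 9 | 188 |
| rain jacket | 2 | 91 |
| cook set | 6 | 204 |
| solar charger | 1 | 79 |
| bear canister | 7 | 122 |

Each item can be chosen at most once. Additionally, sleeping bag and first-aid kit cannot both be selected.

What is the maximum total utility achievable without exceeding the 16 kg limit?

646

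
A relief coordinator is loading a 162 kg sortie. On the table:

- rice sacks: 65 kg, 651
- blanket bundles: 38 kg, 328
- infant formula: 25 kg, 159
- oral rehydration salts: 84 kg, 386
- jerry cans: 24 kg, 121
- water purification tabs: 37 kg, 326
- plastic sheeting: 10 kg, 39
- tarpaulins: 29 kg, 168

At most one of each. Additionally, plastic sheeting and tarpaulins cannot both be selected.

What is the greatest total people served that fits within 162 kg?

1344

Taking rice sacks + blanket bundles + water purification tabs + plastic sheeting: 150 kg used, 1344 in people served.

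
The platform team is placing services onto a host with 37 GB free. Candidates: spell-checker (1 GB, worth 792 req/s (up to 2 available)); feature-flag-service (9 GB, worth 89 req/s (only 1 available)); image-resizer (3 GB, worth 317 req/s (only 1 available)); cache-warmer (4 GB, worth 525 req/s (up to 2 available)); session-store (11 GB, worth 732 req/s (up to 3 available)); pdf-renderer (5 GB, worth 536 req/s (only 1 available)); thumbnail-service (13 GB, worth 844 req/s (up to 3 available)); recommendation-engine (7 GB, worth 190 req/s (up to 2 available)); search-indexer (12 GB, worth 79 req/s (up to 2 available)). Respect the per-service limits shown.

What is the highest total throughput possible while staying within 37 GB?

The ratio heuristic lands on 2×spell-checker + image-resizer + 2×cache-warmer + session-store + pdf-renderer + recommendation-engine (4409) but leaves 1 GB idle.
Replace image-resizer and recommendation-engine with session-store: the trade gains 225 net, giving 4634 at 37 GB.
No other feasible combination exceeds 4634.

4634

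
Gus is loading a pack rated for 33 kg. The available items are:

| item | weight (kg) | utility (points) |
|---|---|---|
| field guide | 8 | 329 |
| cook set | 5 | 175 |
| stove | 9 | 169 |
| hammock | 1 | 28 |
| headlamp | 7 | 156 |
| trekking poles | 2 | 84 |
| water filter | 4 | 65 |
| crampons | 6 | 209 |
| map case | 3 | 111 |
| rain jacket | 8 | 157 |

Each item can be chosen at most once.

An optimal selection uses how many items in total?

7

Best achievable utility is 1093.
field guide + cook set + hammock + trekking poles + crampons + map case + rain jacket hits 1093 at 33 kg.
Any selection reaching 1093 contains exactly 7 items.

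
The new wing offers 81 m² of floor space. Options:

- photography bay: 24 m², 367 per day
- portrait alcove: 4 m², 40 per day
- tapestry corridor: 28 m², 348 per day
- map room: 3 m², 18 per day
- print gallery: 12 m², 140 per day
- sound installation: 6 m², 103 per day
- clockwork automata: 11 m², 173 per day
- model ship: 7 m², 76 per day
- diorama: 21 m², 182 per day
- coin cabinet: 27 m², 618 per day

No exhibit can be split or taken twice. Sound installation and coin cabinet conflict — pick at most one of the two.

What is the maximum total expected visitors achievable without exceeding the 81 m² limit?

Photography bay + print gallery + clockwork automata + model ship + coin cabinet uses 81 of the 81 m² and totals 1374.
An exhaustive check of the 1024 subsets confirms 1374.

1374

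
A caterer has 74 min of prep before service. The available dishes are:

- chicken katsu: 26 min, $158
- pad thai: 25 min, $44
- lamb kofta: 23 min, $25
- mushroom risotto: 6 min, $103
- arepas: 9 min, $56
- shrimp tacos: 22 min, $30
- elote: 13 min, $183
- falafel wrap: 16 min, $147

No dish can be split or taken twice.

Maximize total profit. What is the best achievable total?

647

Best packing: chicken katsu + mushroom risotto + arepas + elote + falafel wrap — 70 min, 647 total.
The spare 4 min is too small for any remaining dish, and no exchange beats 647.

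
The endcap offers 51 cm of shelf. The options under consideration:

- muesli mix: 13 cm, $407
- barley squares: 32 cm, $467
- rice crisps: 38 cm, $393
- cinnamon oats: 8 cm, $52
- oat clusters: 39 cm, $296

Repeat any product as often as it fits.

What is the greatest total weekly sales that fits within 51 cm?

By weekly sales per cm: muesli mix 31.31, barley squares 14.59, rice crisps 10.34 lead.
Best packing: 3×muesli mix + cinnamon oats — 47 cm, 1273 total.
Every other selection either busts 51 cm or fails to beat 1273.

1273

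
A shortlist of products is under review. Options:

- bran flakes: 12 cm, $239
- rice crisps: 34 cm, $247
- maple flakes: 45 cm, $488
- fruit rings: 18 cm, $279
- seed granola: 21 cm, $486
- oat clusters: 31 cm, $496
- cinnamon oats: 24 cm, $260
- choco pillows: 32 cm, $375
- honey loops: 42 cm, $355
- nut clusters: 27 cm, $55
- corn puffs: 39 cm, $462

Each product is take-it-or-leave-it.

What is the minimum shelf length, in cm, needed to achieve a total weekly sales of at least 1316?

82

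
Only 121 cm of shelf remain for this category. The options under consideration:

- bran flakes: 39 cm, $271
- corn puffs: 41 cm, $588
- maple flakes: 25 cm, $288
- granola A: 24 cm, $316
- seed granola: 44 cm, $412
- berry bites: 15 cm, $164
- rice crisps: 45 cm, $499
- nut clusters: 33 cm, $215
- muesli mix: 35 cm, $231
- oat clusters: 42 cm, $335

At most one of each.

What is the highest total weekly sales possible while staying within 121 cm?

1403

Filling by ratio: corn puffs + maple flakes + granola A + berry bites for 1356, with 16 cm left unused.
The 40 cm tied up in maple flakes and berry bites is better spent on rice crisps — total rises to 1403 (110 cm).
The closest alternative, corn puffs + maple flakes + rice crisps, reaches only 1375.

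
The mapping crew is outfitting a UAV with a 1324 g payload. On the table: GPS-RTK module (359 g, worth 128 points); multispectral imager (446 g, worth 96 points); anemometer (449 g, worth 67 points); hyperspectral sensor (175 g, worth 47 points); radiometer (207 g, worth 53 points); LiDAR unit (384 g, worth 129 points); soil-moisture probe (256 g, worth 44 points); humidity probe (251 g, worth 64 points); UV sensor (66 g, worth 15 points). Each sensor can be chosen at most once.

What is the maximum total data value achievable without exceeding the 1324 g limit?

Taking the top-ratio sensors first gives GPS-RTK module + hyperspectral sensor + radiometer + LiDAR unit + UV sensor for 372 (1191 g).
Replace hyperspectral sensor with humidity probe: the trade gains 17 net, giving 389 at 1267 g.
Every other selection either busts 1324 g or fails to beat 389.

389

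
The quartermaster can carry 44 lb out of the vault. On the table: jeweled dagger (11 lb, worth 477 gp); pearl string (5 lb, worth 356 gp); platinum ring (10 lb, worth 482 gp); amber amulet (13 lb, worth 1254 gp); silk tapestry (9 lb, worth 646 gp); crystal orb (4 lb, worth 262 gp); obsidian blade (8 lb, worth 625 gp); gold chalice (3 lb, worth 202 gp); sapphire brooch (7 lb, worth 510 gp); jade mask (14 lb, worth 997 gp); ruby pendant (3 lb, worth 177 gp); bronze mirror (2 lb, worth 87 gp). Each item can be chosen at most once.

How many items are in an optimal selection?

4

Optimal total is 3522.
amber amulet + silk tapestry + obsidian blade + jade mask hits 3522 at 44 lb.
Any selection reaching 3522 contains exactly 4 items.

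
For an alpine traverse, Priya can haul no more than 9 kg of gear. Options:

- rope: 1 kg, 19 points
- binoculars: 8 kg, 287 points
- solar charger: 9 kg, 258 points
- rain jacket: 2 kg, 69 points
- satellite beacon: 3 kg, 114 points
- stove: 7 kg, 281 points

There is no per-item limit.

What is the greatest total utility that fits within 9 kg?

The ratio ordering already packs tightly: rain jacket + stove, 9 kg, 350.

350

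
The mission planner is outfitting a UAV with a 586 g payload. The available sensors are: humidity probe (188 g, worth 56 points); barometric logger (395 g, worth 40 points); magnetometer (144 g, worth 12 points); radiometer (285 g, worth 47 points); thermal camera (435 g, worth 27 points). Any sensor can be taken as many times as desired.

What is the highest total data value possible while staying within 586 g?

168

Ranking by ratio (data value/g): humidity probe 0.30, radiometer 0.16, barometric logger 0.10, magnetometer 0.08.
The ratio ordering already packs tightly: 3×humidity probe, 564 g, 168.
That's the maximum — no swap from here does better than 168.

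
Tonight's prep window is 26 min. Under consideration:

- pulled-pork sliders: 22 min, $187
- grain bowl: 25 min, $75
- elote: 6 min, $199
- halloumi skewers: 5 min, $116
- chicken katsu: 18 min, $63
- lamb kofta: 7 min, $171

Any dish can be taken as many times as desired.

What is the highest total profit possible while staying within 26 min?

796

By profit per min: elote 33.17, lamb kofta 24.43, halloumi skewers 23.20 lead.
4×elote uses 24 of the 26 min and totals 796.
The spare 2 min is too small for any remaining dish, and no exchange beats 796.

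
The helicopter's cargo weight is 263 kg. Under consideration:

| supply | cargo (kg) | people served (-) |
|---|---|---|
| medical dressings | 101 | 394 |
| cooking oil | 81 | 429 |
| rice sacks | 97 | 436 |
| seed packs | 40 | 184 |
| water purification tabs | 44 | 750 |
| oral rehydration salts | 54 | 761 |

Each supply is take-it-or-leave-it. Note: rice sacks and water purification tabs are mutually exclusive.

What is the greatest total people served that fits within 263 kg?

Taking cooking oil + seed packs + water purification tabs + oral rehydration salts: 219 kg used, 2124 in people served.
Every other selection either busts 263 kg or breaks a pairing rule or fails to beat 2124.

2124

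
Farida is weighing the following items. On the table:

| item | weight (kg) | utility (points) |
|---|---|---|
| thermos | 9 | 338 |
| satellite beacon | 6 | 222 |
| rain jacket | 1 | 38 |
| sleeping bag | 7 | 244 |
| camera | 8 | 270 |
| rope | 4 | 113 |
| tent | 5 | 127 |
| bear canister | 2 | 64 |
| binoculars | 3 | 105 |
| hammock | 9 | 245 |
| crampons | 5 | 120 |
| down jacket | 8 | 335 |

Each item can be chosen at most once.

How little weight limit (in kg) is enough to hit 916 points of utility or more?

Minimise kg subject to total utility ≥ 916.
thermos + satellite beacon + rain jacket + down jacket: 933 utility at 24 kg.
Any bundle with less than 24 kg falls short of 916.

24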